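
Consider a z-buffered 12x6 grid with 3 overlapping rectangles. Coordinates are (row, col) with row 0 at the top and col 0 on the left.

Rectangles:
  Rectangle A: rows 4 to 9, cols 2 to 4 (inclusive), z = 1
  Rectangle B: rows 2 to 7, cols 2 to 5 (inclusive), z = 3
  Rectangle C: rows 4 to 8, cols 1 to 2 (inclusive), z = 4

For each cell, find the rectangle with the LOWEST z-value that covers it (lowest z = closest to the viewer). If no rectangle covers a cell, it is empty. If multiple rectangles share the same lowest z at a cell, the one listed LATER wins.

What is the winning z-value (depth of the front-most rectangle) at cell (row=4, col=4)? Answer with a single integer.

Answer: 1

Derivation:
Check cell (4,4):
  A: rows 4-9 cols 2-4 z=1 -> covers; best now A (z=1)
  B: rows 2-7 cols 2-5 z=3 -> covers; best now A (z=1)
  C: rows 4-8 cols 1-2 -> outside (col miss)
Winner: A at z=1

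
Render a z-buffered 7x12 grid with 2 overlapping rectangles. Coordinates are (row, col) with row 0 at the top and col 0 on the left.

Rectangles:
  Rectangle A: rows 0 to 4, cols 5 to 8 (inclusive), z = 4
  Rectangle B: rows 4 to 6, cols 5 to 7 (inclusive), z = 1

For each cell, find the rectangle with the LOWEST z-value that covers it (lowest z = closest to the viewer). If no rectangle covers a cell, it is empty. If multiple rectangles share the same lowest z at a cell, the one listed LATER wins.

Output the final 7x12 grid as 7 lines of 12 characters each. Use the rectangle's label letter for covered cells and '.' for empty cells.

.....AAAA...
.....AAAA...
.....AAAA...
.....AAAA...
.....BBBA...
.....BBB....
.....BBB....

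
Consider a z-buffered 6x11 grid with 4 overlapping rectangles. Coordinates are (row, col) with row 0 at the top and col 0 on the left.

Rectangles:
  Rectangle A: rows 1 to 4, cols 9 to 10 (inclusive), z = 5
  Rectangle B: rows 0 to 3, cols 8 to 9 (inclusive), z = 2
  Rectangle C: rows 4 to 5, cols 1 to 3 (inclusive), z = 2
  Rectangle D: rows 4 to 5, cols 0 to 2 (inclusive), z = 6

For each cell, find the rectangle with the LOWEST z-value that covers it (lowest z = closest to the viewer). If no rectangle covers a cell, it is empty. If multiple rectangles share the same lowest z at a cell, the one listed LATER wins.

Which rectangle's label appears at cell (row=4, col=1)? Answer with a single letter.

Answer: C

Derivation:
Check cell (4,1):
  A: rows 1-4 cols 9-10 -> outside (col miss)
  B: rows 0-3 cols 8-9 -> outside (row miss)
  C: rows 4-5 cols 1-3 z=2 -> covers; best now C (z=2)
  D: rows 4-5 cols 0-2 z=6 -> covers; best now C (z=2)
Winner: C at z=2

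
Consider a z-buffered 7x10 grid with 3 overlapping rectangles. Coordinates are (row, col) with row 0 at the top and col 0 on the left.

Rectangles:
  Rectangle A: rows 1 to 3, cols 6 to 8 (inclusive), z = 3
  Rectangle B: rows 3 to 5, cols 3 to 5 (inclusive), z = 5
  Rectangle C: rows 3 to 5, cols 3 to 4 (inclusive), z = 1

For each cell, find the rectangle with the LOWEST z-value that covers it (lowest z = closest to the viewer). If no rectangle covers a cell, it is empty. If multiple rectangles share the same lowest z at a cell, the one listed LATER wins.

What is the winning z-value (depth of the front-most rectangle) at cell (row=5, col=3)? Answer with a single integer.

Answer: 1

Derivation:
Check cell (5,3):
  A: rows 1-3 cols 6-8 -> outside (row miss)
  B: rows 3-5 cols 3-5 z=5 -> covers; best now B (z=5)
  C: rows 3-5 cols 3-4 z=1 -> covers; best now C (z=1)
Winner: C at z=1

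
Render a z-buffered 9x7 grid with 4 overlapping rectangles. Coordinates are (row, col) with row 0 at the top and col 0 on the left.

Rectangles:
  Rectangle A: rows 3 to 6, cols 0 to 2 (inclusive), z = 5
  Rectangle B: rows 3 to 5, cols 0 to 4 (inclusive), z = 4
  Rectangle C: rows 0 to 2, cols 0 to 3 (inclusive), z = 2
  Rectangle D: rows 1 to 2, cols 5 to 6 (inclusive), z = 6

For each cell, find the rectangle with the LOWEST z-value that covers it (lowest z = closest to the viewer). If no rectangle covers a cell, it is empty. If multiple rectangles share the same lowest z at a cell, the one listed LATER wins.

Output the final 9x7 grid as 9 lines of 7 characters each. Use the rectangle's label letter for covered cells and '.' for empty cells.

CCCC...
CCCC.DD
CCCC.DD
BBBBB..
BBBBB..
BBBBB..
AAA....
.......
.......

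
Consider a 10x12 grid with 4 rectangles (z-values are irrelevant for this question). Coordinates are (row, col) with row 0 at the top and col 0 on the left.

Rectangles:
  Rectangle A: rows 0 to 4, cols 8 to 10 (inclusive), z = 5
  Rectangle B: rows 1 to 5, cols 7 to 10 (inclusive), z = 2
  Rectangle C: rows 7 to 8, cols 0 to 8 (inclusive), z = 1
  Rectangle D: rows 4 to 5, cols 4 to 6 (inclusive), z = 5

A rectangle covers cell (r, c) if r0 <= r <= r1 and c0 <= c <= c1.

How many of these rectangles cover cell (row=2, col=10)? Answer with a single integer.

Check cell (2,10):
  A: rows 0-4 cols 8-10 -> covers
  B: rows 1-5 cols 7-10 -> covers
  C: rows 7-8 cols 0-8 -> outside (row miss)
  D: rows 4-5 cols 4-6 -> outside (row miss)
Count covering = 2

Answer: 2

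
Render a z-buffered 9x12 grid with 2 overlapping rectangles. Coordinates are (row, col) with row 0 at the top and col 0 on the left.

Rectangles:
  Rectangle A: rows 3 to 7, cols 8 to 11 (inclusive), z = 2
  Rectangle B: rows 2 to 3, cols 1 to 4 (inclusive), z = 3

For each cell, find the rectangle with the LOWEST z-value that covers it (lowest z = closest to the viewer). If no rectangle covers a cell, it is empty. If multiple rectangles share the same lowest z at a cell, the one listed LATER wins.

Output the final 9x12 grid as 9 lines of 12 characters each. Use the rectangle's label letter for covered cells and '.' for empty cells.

............
............
.BBBB.......
.BBBB...AAAA
........AAAA
........AAAA
........AAAA
........AAAA
............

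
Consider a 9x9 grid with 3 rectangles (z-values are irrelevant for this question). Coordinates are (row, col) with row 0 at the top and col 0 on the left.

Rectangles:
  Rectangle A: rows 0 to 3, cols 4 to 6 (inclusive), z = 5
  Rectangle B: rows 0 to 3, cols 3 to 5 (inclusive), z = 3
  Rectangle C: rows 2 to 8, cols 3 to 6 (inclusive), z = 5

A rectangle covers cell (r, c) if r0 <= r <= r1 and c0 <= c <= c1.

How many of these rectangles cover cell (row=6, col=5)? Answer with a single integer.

Answer: 1

Derivation:
Check cell (6,5):
  A: rows 0-3 cols 4-6 -> outside (row miss)
  B: rows 0-3 cols 3-5 -> outside (row miss)
  C: rows 2-8 cols 3-6 -> covers
Count covering = 1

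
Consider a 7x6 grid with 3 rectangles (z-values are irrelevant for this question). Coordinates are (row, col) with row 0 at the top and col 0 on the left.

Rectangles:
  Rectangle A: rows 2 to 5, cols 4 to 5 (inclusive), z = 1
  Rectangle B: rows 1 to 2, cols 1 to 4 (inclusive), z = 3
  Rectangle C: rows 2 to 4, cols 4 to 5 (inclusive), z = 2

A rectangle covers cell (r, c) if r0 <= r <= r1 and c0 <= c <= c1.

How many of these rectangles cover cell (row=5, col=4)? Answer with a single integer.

Answer: 1

Derivation:
Check cell (5,4):
  A: rows 2-5 cols 4-5 -> covers
  B: rows 1-2 cols 1-4 -> outside (row miss)
  C: rows 2-4 cols 4-5 -> outside (row miss)
Count covering = 1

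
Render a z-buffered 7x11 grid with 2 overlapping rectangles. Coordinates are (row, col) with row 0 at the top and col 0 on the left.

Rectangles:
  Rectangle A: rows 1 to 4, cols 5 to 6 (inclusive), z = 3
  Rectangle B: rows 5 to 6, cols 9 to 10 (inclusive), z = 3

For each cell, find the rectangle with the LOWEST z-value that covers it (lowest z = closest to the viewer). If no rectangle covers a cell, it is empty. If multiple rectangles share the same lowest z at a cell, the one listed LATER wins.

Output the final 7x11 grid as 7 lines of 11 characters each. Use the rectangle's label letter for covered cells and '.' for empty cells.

...........
.....AA....
.....AA....
.....AA....
.....AA....
.........BB
.........BB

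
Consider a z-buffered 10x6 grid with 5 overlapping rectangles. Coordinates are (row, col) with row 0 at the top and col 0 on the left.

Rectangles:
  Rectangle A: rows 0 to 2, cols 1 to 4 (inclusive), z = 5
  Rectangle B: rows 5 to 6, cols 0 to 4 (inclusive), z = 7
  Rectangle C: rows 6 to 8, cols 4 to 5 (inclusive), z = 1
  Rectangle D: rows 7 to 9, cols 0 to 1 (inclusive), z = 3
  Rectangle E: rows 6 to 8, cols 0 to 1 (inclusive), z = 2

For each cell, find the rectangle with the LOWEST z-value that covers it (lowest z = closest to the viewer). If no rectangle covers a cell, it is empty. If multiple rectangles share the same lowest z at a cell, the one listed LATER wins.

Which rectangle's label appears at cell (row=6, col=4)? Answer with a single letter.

Check cell (6,4):
  A: rows 0-2 cols 1-4 -> outside (row miss)
  B: rows 5-6 cols 0-4 z=7 -> covers; best now B (z=7)
  C: rows 6-8 cols 4-5 z=1 -> covers; best now C (z=1)
  D: rows 7-9 cols 0-1 -> outside (row miss)
  E: rows 6-8 cols 0-1 -> outside (col miss)
Winner: C at z=1

Answer: C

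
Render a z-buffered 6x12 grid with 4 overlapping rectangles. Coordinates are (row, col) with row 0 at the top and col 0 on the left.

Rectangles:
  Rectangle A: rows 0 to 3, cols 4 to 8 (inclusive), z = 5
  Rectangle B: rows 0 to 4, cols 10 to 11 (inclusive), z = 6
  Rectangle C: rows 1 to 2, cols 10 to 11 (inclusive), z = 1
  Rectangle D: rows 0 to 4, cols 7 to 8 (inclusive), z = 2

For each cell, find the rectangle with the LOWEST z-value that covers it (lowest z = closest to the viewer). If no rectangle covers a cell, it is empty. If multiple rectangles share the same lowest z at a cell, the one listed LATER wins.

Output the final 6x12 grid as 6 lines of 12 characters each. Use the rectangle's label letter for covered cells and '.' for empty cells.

....AAADD.BB
....AAADD.CC
....AAADD.CC
....AAADD.BB
.......DD.BB
............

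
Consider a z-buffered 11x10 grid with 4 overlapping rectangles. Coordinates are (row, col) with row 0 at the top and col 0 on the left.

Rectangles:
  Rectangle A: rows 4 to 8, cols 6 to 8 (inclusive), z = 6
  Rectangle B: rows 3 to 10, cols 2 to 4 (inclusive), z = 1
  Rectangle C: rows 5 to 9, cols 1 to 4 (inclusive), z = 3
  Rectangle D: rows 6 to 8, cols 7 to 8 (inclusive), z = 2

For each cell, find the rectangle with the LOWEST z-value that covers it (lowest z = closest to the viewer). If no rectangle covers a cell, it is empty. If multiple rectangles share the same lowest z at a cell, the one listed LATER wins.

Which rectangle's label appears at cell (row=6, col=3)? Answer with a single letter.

Answer: B

Derivation:
Check cell (6,3):
  A: rows 4-8 cols 6-8 -> outside (col miss)
  B: rows 3-10 cols 2-4 z=1 -> covers; best now B (z=1)
  C: rows 5-9 cols 1-4 z=3 -> covers; best now B (z=1)
  D: rows 6-8 cols 7-8 -> outside (col miss)
Winner: B at z=1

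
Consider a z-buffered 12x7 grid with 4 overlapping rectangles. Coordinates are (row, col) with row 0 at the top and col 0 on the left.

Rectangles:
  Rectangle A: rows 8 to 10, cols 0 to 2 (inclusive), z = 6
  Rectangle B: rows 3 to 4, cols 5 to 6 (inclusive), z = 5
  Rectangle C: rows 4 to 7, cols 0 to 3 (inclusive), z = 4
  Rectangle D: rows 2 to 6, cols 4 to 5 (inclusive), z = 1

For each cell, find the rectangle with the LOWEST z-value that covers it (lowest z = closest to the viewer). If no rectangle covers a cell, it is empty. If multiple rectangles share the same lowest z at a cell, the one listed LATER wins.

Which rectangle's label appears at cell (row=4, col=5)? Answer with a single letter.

Check cell (4,5):
  A: rows 8-10 cols 0-2 -> outside (row miss)
  B: rows 3-4 cols 5-6 z=5 -> covers; best now B (z=5)
  C: rows 4-7 cols 0-3 -> outside (col miss)
  D: rows 2-6 cols 4-5 z=1 -> covers; best now D (z=1)
Winner: D at z=1

Answer: D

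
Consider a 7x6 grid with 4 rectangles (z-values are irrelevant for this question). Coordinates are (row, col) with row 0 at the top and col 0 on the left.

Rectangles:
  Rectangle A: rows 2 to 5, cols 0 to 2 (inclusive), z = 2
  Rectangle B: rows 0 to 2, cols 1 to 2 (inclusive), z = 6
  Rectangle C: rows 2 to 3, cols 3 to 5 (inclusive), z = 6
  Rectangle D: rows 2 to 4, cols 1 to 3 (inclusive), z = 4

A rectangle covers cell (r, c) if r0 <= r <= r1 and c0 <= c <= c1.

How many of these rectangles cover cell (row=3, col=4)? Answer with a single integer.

Check cell (3,4):
  A: rows 2-5 cols 0-2 -> outside (col miss)
  B: rows 0-2 cols 1-2 -> outside (row miss)
  C: rows 2-3 cols 3-5 -> covers
  D: rows 2-4 cols 1-3 -> outside (col miss)
Count covering = 1

Answer: 1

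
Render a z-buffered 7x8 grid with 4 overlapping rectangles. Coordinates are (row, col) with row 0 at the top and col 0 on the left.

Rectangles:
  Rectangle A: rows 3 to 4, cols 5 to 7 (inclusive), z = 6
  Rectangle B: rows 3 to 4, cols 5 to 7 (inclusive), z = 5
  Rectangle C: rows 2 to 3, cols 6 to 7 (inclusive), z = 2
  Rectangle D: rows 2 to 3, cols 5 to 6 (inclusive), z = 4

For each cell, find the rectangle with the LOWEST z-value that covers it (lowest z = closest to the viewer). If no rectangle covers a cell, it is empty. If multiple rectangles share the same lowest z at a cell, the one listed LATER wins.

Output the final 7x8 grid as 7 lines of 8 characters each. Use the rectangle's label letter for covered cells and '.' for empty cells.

........
........
.....DCC
.....DCC
.....BBB
........
........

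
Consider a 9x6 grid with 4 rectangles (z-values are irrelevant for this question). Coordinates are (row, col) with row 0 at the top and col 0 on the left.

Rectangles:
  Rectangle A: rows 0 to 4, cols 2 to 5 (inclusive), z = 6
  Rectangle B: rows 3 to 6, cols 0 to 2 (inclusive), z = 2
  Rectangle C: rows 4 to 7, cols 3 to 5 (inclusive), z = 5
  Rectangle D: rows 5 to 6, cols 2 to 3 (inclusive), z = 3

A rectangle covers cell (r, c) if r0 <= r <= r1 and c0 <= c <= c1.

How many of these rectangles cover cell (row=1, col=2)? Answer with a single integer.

Check cell (1,2):
  A: rows 0-4 cols 2-5 -> covers
  B: rows 3-6 cols 0-2 -> outside (row miss)
  C: rows 4-7 cols 3-5 -> outside (row miss)
  D: rows 5-6 cols 2-3 -> outside (row miss)
Count covering = 1

Answer: 1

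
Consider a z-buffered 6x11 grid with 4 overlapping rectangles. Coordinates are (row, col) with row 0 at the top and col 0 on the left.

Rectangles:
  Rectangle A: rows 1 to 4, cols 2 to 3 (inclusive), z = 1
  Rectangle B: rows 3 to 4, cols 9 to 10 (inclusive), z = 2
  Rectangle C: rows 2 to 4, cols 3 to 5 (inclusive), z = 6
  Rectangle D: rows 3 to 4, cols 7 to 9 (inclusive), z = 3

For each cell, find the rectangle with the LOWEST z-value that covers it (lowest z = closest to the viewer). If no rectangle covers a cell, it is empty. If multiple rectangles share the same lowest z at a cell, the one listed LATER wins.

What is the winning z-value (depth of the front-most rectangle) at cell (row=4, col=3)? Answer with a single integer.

Answer: 1

Derivation:
Check cell (4,3):
  A: rows 1-4 cols 2-3 z=1 -> covers; best now A (z=1)
  B: rows 3-4 cols 9-10 -> outside (col miss)
  C: rows 2-4 cols 3-5 z=6 -> covers; best now A (z=1)
  D: rows 3-4 cols 7-9 -> outside (col miss)
Winner: A at z=1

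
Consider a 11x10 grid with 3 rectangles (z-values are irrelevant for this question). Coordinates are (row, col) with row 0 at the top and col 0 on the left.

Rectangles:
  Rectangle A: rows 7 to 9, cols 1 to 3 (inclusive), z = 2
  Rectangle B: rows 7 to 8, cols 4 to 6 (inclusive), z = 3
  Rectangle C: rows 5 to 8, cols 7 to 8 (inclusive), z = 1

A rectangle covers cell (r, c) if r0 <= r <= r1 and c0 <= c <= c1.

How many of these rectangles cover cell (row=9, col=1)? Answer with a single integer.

Check cell (9,1):
  A: rows 7-9 cols 1-3 -> covers
  B: rows 7-8 cols 4-6 -> outside (row miss)
  C: rows 5-8 cols 7-8 -> outside (row miss)
Count covering = 1

Answer: 1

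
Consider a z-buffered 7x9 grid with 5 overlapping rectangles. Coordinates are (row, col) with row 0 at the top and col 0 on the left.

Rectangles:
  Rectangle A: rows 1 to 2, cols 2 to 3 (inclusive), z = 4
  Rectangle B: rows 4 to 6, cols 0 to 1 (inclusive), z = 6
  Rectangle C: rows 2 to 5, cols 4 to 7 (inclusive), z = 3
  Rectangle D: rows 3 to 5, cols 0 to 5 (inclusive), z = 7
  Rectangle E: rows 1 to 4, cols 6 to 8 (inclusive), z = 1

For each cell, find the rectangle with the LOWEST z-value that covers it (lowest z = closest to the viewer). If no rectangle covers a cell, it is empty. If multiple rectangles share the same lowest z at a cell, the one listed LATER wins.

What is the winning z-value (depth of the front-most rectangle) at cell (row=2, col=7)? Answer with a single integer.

Check cell (2,7):
  A: rows 1-2 cols 2-3 -> outside (col miss)
  B: rows 4-6 cols 0-1 -> outside (row miss)
  C: rows 2-5 cols 4-7 z=3 -> covers; best now C (z=3)
  D: rows 3-5 cols 0-5 -> outside (row miss)
  E: rows 1-4 cols 6-8 z=1 -> covers; best now E (z=1)
Winner: E at z=1

Answer: 1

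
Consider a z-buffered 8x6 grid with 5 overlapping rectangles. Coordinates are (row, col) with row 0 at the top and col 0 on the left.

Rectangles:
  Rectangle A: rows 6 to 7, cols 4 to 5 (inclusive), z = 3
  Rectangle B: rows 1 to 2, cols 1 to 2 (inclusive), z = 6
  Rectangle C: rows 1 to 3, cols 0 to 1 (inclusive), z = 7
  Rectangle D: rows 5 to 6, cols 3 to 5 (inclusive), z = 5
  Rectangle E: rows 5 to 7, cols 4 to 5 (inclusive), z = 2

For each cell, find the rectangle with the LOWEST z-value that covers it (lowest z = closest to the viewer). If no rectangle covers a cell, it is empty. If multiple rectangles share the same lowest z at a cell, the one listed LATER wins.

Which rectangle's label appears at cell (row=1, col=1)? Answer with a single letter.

Answer: B

Derivation:
Check cell (1,1):
  A: rows 6-7 cols 4-5 -> outside (row miss)
  B: rows 1-2 cols 1-2 z=6 -> covers; best now B (z=6)
  C: rows 1-3 cols 0-1 z=7 -> covers; best now B (z=6)
  D: rows 5-6 cols 3-5 -> outside (row miss)
  E: rows 5-7 cols 4-5 -> outside (row miss)
Winner: B at z=6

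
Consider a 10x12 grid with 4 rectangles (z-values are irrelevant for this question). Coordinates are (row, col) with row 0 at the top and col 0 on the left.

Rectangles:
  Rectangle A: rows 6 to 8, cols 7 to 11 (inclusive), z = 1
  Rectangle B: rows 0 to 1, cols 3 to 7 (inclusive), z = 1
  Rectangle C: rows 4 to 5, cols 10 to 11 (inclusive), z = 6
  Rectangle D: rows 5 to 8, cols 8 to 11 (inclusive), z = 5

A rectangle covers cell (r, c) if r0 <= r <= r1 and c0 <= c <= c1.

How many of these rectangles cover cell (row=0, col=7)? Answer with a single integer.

Answer: 1

Derivation:
Check cell (0,7):
  A: rows 6-8 cols 7-11 -> outside (row miss)
  B: rows 0-1 cols 3-7 -> covers
  C: rows 4-5 cols 10-11 -> outside (row miss)
  D: rows 5-8 cols 8-11 -> outside (row miss)
Count covering = 1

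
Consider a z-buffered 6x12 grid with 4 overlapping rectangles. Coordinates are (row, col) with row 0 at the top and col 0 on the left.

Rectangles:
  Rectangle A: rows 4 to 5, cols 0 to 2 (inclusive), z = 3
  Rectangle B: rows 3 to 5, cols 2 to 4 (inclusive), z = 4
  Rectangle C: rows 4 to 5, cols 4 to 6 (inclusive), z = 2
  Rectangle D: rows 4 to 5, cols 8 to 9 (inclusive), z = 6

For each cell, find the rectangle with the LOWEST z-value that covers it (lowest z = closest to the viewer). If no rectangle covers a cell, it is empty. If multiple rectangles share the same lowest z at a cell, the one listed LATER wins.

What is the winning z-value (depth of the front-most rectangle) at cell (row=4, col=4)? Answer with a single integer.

Answer: 2

Derivation:
Check cell (4,4):
  A: rows 4-5 cols 0-2 -> outside (col miss)
  B: rows 3-5 cols 2-4 z=4 -> covers; best now B (z=4)
  C: rows 4-5 cols 4-6 z=2 -> covers; best now C (z=2)
  D: rows 4-5 cols 8-9 -> outside (col miss)
Winner: C at z=2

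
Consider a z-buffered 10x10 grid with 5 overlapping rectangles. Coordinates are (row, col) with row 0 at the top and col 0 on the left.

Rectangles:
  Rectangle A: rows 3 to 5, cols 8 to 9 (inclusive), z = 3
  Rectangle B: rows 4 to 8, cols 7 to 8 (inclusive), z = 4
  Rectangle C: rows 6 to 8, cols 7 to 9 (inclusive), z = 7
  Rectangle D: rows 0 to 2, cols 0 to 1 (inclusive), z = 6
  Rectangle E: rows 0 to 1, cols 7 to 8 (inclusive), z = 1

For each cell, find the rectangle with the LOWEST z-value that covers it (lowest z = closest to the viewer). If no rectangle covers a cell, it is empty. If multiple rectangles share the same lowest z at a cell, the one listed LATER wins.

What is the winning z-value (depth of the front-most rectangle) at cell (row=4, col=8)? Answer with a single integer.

Answer: 3

Derivation:
Check cell (4,8):
  A: rows 3-5 cols 8-9 z=3 -> covers; best now A (z=3)
  B: rows 4-8 cols 7-8 z=4 -> covers; best now A (z=3)
  C: rows 6-8 cols 7-9 -> outside (row miss)
  D: rows 0-2 cols 0-1 -> outside (row miss)
  E: rows 0-1 cols 7-8 -> outside (row miss)
Winner: A at z=3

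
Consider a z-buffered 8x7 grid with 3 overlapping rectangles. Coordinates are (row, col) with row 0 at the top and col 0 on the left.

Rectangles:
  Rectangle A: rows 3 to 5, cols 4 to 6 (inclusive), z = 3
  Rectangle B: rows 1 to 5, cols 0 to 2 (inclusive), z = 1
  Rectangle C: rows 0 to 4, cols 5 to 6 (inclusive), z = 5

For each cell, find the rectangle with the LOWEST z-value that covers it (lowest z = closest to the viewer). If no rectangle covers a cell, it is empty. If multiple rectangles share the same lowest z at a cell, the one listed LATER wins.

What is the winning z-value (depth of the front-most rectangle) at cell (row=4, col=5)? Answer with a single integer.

Check cell (4,5):
  A: rows 3-5 cols 4-6 z=3 -> covers; best now A (z=3)
  B: rows 1-5 cols 0-2 -> outside (col miss)
  C: rows 0-4 cols 5-6 z=5 -> covers; best now A (z=3)
Winner: A at z=3

Answer: 3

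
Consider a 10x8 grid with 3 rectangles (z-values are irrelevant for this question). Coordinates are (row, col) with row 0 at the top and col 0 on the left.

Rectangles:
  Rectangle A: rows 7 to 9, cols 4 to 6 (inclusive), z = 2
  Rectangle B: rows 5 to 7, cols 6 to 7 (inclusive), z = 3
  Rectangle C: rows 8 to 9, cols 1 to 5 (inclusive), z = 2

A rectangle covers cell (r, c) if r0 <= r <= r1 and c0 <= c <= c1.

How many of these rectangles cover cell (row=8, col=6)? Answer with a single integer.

Answer: 1

Derivation:
Check cell (8,6):
  A: rows 7-9 cols 4-6 -> covers
  B: rows 5-7 cols 6-7 -> outside (row miss)
  C: rows 8-9 cols 1-5 -> outside (col miss)
Count covering = 1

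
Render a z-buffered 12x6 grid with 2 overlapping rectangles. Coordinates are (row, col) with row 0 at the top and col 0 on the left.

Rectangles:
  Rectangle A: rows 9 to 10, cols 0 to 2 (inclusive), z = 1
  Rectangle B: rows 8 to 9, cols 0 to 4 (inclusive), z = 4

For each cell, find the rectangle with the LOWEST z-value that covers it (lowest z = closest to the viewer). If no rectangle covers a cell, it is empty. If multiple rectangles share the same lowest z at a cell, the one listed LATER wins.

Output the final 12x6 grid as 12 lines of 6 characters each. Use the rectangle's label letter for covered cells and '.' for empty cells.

......
......
......
......
......
......
......
......
BBBBB.
AAABB.
AAA...
......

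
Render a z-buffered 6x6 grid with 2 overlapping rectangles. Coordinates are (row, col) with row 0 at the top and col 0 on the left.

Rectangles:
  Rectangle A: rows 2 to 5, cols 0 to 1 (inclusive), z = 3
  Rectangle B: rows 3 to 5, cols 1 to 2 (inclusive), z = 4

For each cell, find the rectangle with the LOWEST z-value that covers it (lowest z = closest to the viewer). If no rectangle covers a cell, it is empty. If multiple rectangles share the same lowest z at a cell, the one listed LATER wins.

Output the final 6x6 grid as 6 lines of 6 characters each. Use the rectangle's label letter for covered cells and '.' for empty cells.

......
......
AA....
AAB...
AAB...
AAB...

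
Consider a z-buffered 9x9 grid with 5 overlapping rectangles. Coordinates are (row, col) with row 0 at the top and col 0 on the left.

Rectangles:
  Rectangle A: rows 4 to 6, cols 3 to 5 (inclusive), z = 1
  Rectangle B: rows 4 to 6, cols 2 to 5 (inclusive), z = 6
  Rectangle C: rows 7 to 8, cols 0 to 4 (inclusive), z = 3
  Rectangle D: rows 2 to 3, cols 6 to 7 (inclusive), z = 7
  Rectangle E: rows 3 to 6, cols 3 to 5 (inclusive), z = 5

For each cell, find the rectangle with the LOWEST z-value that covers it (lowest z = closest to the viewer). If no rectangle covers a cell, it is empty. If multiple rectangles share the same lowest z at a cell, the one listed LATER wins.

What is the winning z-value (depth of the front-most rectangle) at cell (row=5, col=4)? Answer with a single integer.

Check cell (5,4):
  A: rows 4-6 cols 3-5 z=1 -> covers; best now A (z=1)
  B: rows 4-6 cols 2-5 z=6 -> covers; best now A (z=1)
  C: rows 7-8 cols 0-4 -> outside (row miss)
  D: rows 2-3 cols 6-7 -> outside (row miss)
  E: rows 3-6 cols 3-5 z=5 -> covers; best now A (z=1)
Winner: A at z=1

Answer: 1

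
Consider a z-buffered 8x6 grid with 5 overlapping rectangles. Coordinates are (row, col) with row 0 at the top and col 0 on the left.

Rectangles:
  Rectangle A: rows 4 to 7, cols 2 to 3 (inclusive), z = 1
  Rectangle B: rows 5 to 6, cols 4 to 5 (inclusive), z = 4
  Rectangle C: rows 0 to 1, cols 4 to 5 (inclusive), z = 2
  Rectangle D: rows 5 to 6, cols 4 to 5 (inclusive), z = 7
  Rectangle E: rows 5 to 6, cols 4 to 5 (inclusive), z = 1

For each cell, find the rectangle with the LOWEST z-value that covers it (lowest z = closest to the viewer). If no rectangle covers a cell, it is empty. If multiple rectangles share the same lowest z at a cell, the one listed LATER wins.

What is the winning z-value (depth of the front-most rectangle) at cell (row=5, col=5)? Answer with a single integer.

Answer: 1

Derivation:
Check cell (5,5):
  A: rows 4-7 cols 2-3 -> outside (col miss)
  B: rows 5-6 cols 4-5 z=4 -> covers; best now B (z=4)
  C: rows 0-1 cols 4-5 -> outside (row miss)
  D: rows 5-6 cols 4-5 z=7 -> covers; best now B (z=4)
  E: rows 5-6 cols 4-5 z=1 -> covers; best now E (z=1)
Winner: E at z=1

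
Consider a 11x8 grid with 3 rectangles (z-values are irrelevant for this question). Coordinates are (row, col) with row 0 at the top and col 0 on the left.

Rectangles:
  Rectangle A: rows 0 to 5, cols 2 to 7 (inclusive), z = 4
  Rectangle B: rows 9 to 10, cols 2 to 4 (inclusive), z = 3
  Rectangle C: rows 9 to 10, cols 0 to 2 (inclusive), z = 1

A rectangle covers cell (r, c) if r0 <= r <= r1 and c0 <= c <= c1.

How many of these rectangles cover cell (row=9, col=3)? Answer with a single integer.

Check cell (9,3):
  A: rows 0-5 cols 2-7 -> outside (row miss)
  B: rows 9-10 cols 2-4 -> covers
  C: rows 9-10 cols 0-2 -> outside (col miss)
Count covering = 1

Answer: 1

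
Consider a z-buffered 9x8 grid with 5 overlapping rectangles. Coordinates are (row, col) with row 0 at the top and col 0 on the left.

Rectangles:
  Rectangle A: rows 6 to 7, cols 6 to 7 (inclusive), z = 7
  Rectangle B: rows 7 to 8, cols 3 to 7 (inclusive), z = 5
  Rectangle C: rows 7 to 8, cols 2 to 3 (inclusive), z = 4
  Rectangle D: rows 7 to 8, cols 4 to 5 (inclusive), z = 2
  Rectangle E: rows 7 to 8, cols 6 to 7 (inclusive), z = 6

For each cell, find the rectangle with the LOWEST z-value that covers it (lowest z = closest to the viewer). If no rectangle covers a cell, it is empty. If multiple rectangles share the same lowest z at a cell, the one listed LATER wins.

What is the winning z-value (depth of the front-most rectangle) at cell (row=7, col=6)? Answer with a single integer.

Answer: 5

Derivation:
Check cell (7,6):
  A: rows 6-7 cols 6-7 z=7 -> covers; best now A (z=7)
  B: rows 7-8 cols 3-7 z=5 -> covers; best now B (z=5)
  C: rows 7-8 cols 2-3 -> outside (col miss)
  D: rows 7-8 cols 4-5 -> outside (col miss)
  E: rows 7-8 cols 6-7 z=6 -> covers; best now B (z=5)
Winner: B at z=5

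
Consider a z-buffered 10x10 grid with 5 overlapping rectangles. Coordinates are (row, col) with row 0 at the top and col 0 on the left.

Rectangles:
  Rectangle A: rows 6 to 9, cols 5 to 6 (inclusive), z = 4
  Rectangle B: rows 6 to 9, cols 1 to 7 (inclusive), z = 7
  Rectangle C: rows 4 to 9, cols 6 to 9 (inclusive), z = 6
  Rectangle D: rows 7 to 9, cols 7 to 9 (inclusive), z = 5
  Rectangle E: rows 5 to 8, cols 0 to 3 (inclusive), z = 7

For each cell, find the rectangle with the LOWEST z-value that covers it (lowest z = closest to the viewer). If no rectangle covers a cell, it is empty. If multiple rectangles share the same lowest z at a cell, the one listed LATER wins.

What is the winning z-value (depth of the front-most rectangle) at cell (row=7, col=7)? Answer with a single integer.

Check cell (7,7):
  A: rows 6-9 cols 5-6 -> outside (col miss)
  B: rows 6-9 cols 1-7 z=7 -> covers; best now B (z=7)
  C: rows 4-9 cols 6-9 z=6 -> covers; best now C (z=6)
  D: rows 7-9 cols 7-9 z=5 -> covers; best now D (z=5)
  E: rows 5-8 cols 0-3 -> outside (col miss)
Winner: D at z=5

Answer: 5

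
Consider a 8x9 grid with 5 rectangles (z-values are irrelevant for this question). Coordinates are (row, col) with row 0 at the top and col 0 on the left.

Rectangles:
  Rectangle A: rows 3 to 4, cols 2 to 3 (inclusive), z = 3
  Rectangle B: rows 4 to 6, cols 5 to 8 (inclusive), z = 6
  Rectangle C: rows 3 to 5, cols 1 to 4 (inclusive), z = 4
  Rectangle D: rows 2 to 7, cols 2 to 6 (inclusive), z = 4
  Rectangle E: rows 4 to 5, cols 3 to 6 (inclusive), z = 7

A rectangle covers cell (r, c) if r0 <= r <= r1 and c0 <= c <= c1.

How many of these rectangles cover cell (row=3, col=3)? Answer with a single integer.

Answer: 3

Derivation:
Check cell (3,3):
  A: rows 3-4 cols 2-3 -> covers
  B: rows 4-6 cols 5-8 -> outside (row miss)
  C: rows 3-5 cols 1-4 -> covers
  D: rows 2-7 cols 2-6 -> covers
  E: rows 4-5 cols 3-6 -> outside (row miss)
Count covering = 3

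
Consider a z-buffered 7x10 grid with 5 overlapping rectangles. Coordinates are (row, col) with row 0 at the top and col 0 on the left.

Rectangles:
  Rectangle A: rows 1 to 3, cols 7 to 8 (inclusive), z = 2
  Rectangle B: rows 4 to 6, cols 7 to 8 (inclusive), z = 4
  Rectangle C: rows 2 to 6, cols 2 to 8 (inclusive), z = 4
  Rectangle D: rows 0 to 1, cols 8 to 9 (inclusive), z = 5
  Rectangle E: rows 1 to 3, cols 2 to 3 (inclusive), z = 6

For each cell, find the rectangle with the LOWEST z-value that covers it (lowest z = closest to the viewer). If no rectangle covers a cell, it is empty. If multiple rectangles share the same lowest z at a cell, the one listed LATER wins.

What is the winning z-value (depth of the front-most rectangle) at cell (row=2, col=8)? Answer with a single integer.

Answer: 2

Derivation:
Check cell (2,8):
  A: rows 1-3 cols 7-8 z=2 -> covers; best now A (z=2)
  B: rows 4-6 cols 7-8 -> outside (row miss)
  C: rows 2-6 cols 2-8 z=4 -> covers; best now A (z=2)
  D: rows 0-1 cols 8-9 -> outside (row miss)
  E: rows 1-3 cols 2-3 -> outside (col miss)
Winner: A at z=2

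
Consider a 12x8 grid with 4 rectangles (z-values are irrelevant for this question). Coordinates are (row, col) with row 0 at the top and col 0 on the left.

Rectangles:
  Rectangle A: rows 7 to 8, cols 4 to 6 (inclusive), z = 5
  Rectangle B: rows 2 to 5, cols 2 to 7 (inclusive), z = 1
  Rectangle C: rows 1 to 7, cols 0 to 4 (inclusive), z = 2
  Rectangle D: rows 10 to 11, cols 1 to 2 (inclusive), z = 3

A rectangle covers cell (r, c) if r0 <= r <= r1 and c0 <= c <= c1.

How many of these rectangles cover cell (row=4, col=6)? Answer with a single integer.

Answer: 1

Derivation:
Check cell (4,6):
  A: rows 7-8 cols 4-6 -> outside (row miss)
  B: rows 2-5 cols 2-7 -> covers
  C: rows 1-7 cols 0-4 -> outside (col miss)
  D: rows 10-11 cols 1-2 -> outside (row miss)
Count covering = 1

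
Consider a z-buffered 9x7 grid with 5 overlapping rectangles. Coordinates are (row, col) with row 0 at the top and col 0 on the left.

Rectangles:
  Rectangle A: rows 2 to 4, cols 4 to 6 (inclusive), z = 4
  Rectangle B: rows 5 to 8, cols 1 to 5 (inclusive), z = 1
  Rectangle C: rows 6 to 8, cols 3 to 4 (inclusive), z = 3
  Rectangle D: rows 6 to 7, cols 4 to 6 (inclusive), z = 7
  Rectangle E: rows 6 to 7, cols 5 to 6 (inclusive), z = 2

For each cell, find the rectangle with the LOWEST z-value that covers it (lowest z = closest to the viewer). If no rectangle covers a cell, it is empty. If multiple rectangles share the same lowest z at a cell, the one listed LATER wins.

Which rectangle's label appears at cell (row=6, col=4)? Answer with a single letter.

Answer: B

Derivation:
Check cell (6,4):
  A: rows 2-4 cols 4-6 -> outside (row miss)
  B: rows 5-8 cols 1-5 z=1 -> covers; best now B (z=1)
  C: rows 6-8 cols 3-4 z=3 -> covers; best now B (z=1)
  D: rows 6-7 cols 4-6 z=7 -> covers; best now B (z=1)
  E: rows 6-7 cols 5-6 -> outside (col miss)
Winner: B at z=1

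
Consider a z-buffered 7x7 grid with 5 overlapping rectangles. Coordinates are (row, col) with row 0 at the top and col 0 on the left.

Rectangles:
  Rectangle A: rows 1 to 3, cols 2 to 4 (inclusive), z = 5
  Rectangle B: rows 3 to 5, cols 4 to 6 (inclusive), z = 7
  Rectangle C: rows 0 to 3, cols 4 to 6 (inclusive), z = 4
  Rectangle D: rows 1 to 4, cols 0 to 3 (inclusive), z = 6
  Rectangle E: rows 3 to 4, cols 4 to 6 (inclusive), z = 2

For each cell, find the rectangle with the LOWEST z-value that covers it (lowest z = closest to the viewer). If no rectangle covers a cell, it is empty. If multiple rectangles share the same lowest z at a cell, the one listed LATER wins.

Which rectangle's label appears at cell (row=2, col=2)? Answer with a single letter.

Answer: A

Derivation:
Check cell (2,2):
  A: rows 1-3 cols 2-4 z=5 -> covers; best now A (z=5)
  B: rows 3-5 cols 4-6 -> outside (row miss)
  C: rows 0-3 cols 4-6 -> outside (col miss)
  D: rows 1-4 cols 0-3 z=6 -> covers; best now A (z=5)
  E: rows 3-4 cols 4-6 -> outside (row miss)
Winner: A at z=5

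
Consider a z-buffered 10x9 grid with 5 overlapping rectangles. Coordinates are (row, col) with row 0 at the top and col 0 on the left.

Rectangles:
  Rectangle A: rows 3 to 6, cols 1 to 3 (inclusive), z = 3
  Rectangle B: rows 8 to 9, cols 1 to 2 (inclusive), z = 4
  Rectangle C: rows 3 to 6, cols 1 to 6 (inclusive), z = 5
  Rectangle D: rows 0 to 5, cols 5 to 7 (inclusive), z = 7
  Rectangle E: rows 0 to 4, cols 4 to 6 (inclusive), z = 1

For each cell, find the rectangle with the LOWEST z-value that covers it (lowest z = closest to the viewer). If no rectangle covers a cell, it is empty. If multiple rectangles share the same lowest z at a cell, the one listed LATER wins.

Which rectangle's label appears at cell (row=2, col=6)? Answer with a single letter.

Check cell (2,6):
  A: rows 3-6 cols 1-3 -> outside (row miss)
  B: rows 8-9 cols 1-2 -> outside (row miss)
  C: rows 3-6 cols 1-6 -> outside (row miss)
  D: rows 0-5 cols 5-7 z=7 -> covers; best now D (z=7)
  E: rows 0-4 cols 4-6 z=1 -> covers; best now E (z=1)
Winner: E at z=1

Answer: E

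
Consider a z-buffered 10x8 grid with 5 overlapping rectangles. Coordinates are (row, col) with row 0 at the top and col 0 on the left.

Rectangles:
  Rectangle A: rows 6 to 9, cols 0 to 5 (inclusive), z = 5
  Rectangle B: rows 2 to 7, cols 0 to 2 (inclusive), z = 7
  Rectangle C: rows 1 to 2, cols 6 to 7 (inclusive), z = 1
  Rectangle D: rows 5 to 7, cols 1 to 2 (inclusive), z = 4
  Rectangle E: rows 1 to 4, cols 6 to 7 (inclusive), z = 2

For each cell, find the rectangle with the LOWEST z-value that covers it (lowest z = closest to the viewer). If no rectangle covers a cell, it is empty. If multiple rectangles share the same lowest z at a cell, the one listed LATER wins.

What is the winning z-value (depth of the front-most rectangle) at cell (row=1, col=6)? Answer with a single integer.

Answer: 1

Derivation:
Check cell (1,6):
  A: rows 6-9 cols 0-5 -> outside (row miss)
  B: rows 2-7 cols 0-2 -> outside (row miss)
  C: rows 1-2 cols 6-7 z=1 -> covers; best now C (z=1)
  D: rows 5-7 cols 1-2 -> outside (row miss)
  E: rows 1-4 cols 6-7 z=2 -> covers; best now C (z=1)
Winner: C at z=1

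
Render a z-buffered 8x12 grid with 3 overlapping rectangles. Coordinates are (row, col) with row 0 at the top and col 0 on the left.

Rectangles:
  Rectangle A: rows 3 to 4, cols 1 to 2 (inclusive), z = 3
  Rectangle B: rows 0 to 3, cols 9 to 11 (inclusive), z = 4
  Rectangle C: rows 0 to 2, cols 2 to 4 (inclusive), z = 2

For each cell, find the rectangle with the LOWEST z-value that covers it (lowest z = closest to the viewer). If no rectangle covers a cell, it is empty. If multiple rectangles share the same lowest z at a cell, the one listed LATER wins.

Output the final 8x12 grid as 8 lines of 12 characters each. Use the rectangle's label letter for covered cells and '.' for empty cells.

..CCC....BBB
..CCC....BBB
..CCC....BBB
.AA......BBB
.AA.........
............
............
............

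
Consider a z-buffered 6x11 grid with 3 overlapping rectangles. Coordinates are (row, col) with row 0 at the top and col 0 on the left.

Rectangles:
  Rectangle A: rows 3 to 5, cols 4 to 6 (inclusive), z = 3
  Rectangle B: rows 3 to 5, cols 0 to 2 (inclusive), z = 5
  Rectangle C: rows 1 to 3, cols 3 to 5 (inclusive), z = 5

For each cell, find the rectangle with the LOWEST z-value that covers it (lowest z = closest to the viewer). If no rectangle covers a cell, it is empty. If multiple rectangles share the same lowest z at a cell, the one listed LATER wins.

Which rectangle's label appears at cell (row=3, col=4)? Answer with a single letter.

Answer: A

Derivation:
Check cell (3,4):
  A: rows 3-5 cols 4-6 z=3 -> covers; best now A (z=3)
  B: rows 3-5 cols 0-2 -> outside (col miss)
  C: rows 1-3 cols 3-5 z=5 -> covers; best now A (z=3)
Winner: A at z=3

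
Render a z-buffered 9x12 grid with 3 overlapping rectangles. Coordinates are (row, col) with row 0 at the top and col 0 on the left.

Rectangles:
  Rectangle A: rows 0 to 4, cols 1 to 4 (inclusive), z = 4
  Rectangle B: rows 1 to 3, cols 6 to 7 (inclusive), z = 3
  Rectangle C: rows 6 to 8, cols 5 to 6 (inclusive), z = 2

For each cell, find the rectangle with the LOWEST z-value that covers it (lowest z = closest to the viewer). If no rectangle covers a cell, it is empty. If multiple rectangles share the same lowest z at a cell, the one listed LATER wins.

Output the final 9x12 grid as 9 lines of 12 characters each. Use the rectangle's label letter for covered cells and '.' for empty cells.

.AAAA.......
.AAAA.BB....
.AAAA.BB....
.AAAA.BB....
.AAAA.......
............
.....CC.....
.....CC.....
.....CC.....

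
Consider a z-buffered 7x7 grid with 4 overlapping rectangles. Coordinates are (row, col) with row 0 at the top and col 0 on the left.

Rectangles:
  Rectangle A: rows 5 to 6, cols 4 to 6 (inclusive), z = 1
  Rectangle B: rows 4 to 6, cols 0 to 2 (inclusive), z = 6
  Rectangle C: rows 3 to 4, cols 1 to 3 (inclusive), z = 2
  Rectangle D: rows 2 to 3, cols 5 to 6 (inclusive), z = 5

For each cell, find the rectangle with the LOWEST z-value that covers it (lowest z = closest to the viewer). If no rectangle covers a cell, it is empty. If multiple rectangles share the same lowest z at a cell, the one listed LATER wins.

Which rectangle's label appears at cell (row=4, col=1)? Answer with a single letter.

Answer: C

Derivation:
Check cell (4,1):
  A: rows 5-6 cols 4-6 -> outside (row miss)
  B: rows 4-6 cols 0-2 z=6 -> covers; best now B (z=6)
  C: rows 3-4 cols 1-3 z=2 -> covers; best now C (z=2)
  D: rows 2-3 cols 5-6 -> outside (row miss)
Winner: C at z=2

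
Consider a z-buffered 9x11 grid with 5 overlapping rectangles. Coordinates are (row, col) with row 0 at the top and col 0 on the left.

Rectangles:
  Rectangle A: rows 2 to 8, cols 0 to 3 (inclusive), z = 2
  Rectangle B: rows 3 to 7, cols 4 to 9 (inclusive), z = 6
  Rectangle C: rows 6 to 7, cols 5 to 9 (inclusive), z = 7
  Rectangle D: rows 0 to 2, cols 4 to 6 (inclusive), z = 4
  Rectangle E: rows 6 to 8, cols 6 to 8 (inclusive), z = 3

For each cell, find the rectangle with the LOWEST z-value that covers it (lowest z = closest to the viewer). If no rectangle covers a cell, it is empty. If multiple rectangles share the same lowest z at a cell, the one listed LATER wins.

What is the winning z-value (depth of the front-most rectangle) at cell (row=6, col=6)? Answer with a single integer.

Answer: 3

Derivation:
Check cell (6,6):
  A: rows 2-8 cols 0-3 -> outside (col miss)
  B: rows 3-7 cols 4-9 z=6 -> covers; best now B (z=6)
  C: rows 6-7 cols 5-9 z=7 -> covers; best now B (z=6)
  D: rows 0-2 cols 4-6 -> outside (row miss)
  E: rows 6-8 cols 6-8 z=3 -> covers; best now E (z=3)
Winner: E at z=3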